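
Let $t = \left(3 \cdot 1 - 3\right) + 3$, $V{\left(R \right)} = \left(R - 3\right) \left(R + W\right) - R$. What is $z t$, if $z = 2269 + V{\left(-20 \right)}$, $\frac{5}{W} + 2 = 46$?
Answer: $\frac{362523}{44} \approx 8239.2$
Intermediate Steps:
$W = \frac{5}{44}$ ($W = \frac{5}{-2 + 46} = \frac{5}{44} \approx 0.11364$)
$V{\left(R \right)} = - R + \left(-3 + R\right) \left(\frac{5}{44} + R\right)$ ($V{\left(R \right)} = \left(R - 3\right) \left(R + \frac{5}{44}\right) - R = \left(-3 + R\right) \left(\frac{5}{44} + R\right) - R = - R + \left(-3 + R\right) \left(\frac{5}{44} + R\right)$)
$z = \frac{120841}{44}$ ($z = 2269 - \left(- \frac{3405}{44} - 400\right) = 2269 + \left(- \frac{15}{44} + 400 + \frac{855}{11}\right) = 2269 + \frac{21005}{44} = \frac{120841}{44} \approx 2746.4$)
$t = 3$ ($t = \left(3 - 3\right) + 3 = 0 + 3 = 3$)
$z t = \frac{120841}{44} \cdot 3 = \frac{362523}{44}$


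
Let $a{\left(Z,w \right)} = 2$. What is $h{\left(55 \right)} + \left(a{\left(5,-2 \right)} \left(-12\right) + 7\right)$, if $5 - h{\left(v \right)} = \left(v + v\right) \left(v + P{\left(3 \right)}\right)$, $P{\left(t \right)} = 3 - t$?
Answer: $-6062$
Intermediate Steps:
$h{\left(v \right)} = 5 - 2 v^{2}$ ($h{\left(v \right)} = 5 - \left(v + v\right) \left(v + \left(3 - 3\right)\right) = 5 - 2 v \left(v + \left(3 - 3\right)\right) = 5 - 2 v \left(v + 0\right) = 5 - 2 v v = 5 - 2 v^{2}$)
$h{\left(55 \right)} + \left(a{\left(5,-2 \right)} \left(-12\right) + 7\right) = \left(5 - 2 \cdot 55^{2}\right) + \left(2 \left(-12\right) + 7\right) = \left(5 - 6050\right) + \left(-24 + 7\right) = \left(5 - 6050\right) - 17 = -6045 - 17 = -6062$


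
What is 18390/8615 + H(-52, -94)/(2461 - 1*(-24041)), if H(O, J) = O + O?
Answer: 48647582/22831473 ≈ 2.1307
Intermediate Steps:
H(O, J) = 2*O
18390/8615 + H(-52, -94)/(2461 - 1*(-24041)) = 18390/8615 + (2*(-52))/(2461 - 1*(-24041)) = 18390*(1/8615) - 104/(2461 + 24041) = 3678/1723 - 104/26502 = 3678/1723 - 104*1/26502 = 3678/1723 - 52/13251 = 48647582/22831473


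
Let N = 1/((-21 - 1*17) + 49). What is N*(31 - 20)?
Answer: 1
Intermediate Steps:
N = 1/11 (N = 1/((-21 - 17) + 49) = 1/(-38 + 49) = 1/11 ≈ 0.090909)
N*(31 - 20) = (31 - 20)/11 = (1/11)*11 = 1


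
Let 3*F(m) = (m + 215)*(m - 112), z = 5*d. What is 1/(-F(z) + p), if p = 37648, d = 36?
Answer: 3/86084 ≈ 3.4850e-5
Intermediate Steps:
z = 180 (z = 5*36 = 180)
F(m) = (-112 + m)*(215 + m)/3 (F(m) = ((m + 215)*(m - 112))/3 = ((215 + m)*(-112 + m))/3 = ((-112 + m)*(215 + m))/3 = (-112 + m)*(215 + m)/3)
1/(-F(z) + p) = 1/(-(-24080/3 + (⅓)*180² + (103/3)*180) + 37648) = 1/(-(-24080/3 + (⅓)*32400 + 6180) + 37648) = 1/(-(-24080/3 + 10800 + 6180) + 37648) = 1/(-1*26860/3 + 37648) = 1/(-26860/3 + 37648) = 1/(86084/3) = 3/86084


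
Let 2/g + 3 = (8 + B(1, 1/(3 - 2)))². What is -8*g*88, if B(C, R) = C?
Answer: -704/39 ≈ -18.051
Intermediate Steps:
g = 1/39 (g = 2/(-3 + (8 + 1)²) = 2/(-3 + 9²) = 2/(-3 + 81) = 2/78 = 2*(1/78) = 1/39 ≈ 0.025641)
-8*g*88 = -8*1/39*88 = -8/39*88 = -704/39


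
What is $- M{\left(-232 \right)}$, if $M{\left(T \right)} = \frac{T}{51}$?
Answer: $\frac{232}{51} \approx 4.549$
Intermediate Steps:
$M{\left(T \right)} = \frac{T}{51}$ ($M{\left(T \right)} = T \frac{1}{51} = \frac{T}{51}$)
$- M{\left(-232 \right)} = - \frac{-232}{51} = \left(-1\right) \left(- \frac{232}{51}\right) = \frac{232}{51}$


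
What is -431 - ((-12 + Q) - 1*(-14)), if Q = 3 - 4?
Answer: -432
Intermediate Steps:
Q = -1
-431 - ((-12 + Q) - 1*(-14)) = -431 - ((-12 - 1) - 1*(-14)) = -431 - (-13 + 14) = -431 - 1 = -432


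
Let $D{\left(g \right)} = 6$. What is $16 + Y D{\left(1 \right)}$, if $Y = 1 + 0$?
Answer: $22$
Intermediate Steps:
$Y = 1$
$16 + Y D{\left(1 \right)} = 16 + 1 \cdot 6 = 16 + 6 = 22$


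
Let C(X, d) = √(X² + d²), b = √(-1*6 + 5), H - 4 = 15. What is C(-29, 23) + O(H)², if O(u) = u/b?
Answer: -361 + √1370 ≈ -323.99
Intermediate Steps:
H = 19 (H = 4 + 15 = 19)
b = I (b = √(-6 + 5) = √(-1) = I ≈ 1.0*I)
O(u) = -I*u (O(u) = u/I = u*(-I) = -I*u)
C(-29, 23) + O(H)² = √((-29)² + 23²) + (-1*I*19)² = √(841 + 529) + (-19*I)² = √1370 - 361 = -361 + √1370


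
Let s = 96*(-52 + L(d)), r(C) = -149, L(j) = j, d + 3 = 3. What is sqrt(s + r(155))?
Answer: I*sqrt(5141) ≈ 71.701*I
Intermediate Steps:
d = 0 (d = -3 + 3 = 0)
s = -4992 (s = 96*(-52 + 0) = 96*(-52) = -4992)
sqrt(s + r(155)) = sqrt(-4992 - 149) = sqrt(-5141) = I*sqrt(5141)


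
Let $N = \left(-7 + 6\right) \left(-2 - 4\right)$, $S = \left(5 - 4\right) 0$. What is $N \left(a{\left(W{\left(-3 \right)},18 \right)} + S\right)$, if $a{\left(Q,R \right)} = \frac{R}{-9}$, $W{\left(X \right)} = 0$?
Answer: $-12$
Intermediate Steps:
$a{\left(Q,R \right)} = - \frac{R}{9}$ ($a{\left(Q,R \right)} = R \left(- \frac{1}{9}\right) = - \frac{R}{9}$)
$S = 0$ ($S = 1 \cdot 0 = 0$)
$N = 6$ ($N = - (-2 - 4) = \left(-1\right) \left(-6\right) = 6$)
$N \left(a{\left(W{\left(-3 \right)},18 \right)} + S\right) = 6 \left(\left(- \frac{1}{9}\right) 18 + 0\right) = 6 \left(-2 + 0\right) = 6 \left(-2\right) = -12$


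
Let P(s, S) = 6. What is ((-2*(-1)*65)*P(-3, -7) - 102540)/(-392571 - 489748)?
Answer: 101760/882319 ≈ 0.11533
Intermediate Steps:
((-2*(-1)*65)*P(-3, -7) - 102540)/(-392571 - 489748) = ((-2*(-1)*65)*6 - 102540)/(-392571 - 489748) = ((2*65)*6 - 102540)/(-882319) = (130*6 - 102540)*(-1/882319) = (780 - 102540)*(-1/882319) = -101760*(-1/882319) = 101760/882319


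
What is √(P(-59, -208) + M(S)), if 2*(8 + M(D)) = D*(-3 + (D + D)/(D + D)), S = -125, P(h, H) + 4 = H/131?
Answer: √1911945/131 ≈ 10.555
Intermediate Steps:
P(h, H) = -4 + H/131
M(D) = -8 - D (M(D) = -8 + (D*(-3 + (D + D)/(D + D)))/2 = -8 + (D*(-3 + (2*D)/((2*D))))/2 = -8 + (D*(-3 + (2*D)*(1/(2*D))))/2 = -8 + (D*(-3 + 1))/2 = -8 + (D*(-2))/2 = -8 + (-2*D)/2 = -8 - D)
√(P(-59, -208) + M(S)) = √((-4 + (1/131)*(-208)) + (-8 - 1*(-125))) = √((-4 - 208/131) + (-8 + 125)) = √(-732/131 + 117) = √(14595/131) = √1911945/131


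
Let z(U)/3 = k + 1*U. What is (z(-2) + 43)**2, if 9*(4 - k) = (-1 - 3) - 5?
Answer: 2704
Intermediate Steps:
k = 5 (k = 4 - ((-1 - 3) - 5)/9 = 4 - (-4 - 5)/9 = 4 - 1/9*(-9) = 4 + 1 = 5)
z(U) = 15 + 3*U (z(U) = 3*(5 + 1*U) = 3*(5 + U) = 15 + 3*U)
(z(-2) + 43)**2 = ((15 + 3*(-2)) + 43)**2 = ((15 - 6) + 43)**2 = (9 + 43)**2 = 52**2 = 2704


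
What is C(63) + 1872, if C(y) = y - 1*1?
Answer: 1934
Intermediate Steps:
C(y) = -1 + y (C(y) = y - 1 = -1 + y)
C(63) + 1872 = (-1 + 63) + 1872 = 62 + 1872 = 1934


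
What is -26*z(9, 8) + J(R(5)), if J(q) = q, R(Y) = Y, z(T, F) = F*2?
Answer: -411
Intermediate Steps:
z(T, F) = 2*F
-26*z(9, 8) + J(R(5)) = -52*8 + 5 = -26*16 + 5 = -416 + 5 = -411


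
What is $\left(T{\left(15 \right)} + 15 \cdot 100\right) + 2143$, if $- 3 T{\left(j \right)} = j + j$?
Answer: $3633$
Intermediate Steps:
$T{\left(j \right)} = - \frac{2 j}{3}$ ($T{\left(j \right)} = - \frac{j + j}{3} = - \frac{2 j}{3}$)
$\left(T{\left(15 \right)} + 15 \cdot 100\right) + 2143 = \left(\left(- \frac{2}{3}\right) 15 + 15 \cdot 100\right) + 2143 = \left(-10 + 1500\right) + 2143 = 1490 + 2143 = 3633$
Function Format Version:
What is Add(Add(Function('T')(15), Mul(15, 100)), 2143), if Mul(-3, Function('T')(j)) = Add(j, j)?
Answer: 3633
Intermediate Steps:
Function('T')(j) = Mul(Rational(-2, 3), j) (Function('T')(j) = Mul(Rational(-1, 3), Add(j, j)) = Mul(Rational(-1, 3), Mul(2, j)) = Mul(Rational(-2, 3), j))
Add(Add(Function('T')(15), Mul(15, 100)), 2143) = Add(Add(Mul(Rational(-2, 3), 15), Mul(15, 100)), 2143) = Add(Add(-10, 1500), 2143) = Add(1490, 2143) = 3633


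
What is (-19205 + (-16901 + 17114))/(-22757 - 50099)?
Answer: 2374/9107 ≈ 0.26068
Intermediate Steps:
(-19205 + (-16901 + 17114))/(-22757 - 50099) = (-19205 + 213)/(-72856) = -18992*(-1/72856) = 2374/9107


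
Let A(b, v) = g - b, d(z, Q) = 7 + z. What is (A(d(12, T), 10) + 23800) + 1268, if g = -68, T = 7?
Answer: 24981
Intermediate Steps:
A(b, v) = -68 - b
(A(d(12, T), 10) + 23800) + 1268 = ((-68 - (7 + 12)) + 23800) + 1268 = ((-68 - 1*19) + 23800) + 1268 = ((-68 - 19) + 23800) + 1268 = (-87 + 23800) + 1268 = 23713 + 1268 = 24981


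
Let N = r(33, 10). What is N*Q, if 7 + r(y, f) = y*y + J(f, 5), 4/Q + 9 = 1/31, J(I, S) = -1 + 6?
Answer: -67394/139 ≈ -484.85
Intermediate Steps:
J(I, S) = 5
Q = -62/139 (Q = 4/(-9 + 1/31) = 4/(-278/31) = 4*(-31/278) = -62/139 ≈ -0.44604)
r(y, f) = -2 + y² (r(y, f) = -7 + (y*y + 5) = -7 + (y² + 5) = -7 + (5 + y²) = -2 + y²)
N = 1087 (N = -2 + 33² = -2 + 1089 = 1087)
N*Q = 1087*(-62/139) = -67394/139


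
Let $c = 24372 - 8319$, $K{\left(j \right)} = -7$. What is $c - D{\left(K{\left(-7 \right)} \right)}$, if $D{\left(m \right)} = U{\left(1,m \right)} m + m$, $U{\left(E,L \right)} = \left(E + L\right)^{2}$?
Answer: $16312$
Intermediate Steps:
$c = 16053$
$D{\left(m \right)} = m + m \left(1 + m\right)^{2}$ ($D{\left(m \right)} = \left(1 + m\right)^{2} m + m = m \left(1 + m\right)^{2} + m = m + m \left(1 + m\right)^{2}$)
$c - D{\left(K{\left(-7 \right)} \right)} = 16053 - - 7 \left(1 + \left(1 - 7\right)^{2}\right) = 16053 - - 7 \left(1 + \left(-6\right)^{2}\right) = 16053 - - 7 \left(1 + 36\right) = 16053 - \left(-7\right) 37 = 16053 - -259 = 16053 + 259 = 16312$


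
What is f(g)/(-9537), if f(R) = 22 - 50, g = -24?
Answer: 28/9537 ≈ 0.0029359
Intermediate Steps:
f(R) = -28
f(g)/(-9537) = -28/(-9537) = -28*(-1/9537) = 28/9537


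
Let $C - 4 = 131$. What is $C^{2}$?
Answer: $18225$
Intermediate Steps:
$C = 135$ ($C = 4 + 131 = 135$)
$C^{2} = 135^{2} = 18225$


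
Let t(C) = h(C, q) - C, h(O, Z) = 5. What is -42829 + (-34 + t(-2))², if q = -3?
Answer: -42100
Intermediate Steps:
t(C) = 5 - C
-42829 + (-34 + t(-2))² = -42829 + (-34 + (5 - 1*(-2)))² = -42829 + (-34 + (5 + 2))² = -42829 + (-34 + 7)² = -42829 + (-27)² = -42829 + 729 = -42100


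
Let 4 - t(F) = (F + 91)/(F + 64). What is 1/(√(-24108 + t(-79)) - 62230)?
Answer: -155575/9681492508 - 11*I*√1245/9681492508 ≈ -1.6069e-5 - 4.009e-8*I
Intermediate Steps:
t(F) = 4 - (91 + F)/(64 + F) (t(F) = 4 - (F + 91)/(F + 64) = 4 - (91 + F)/(64 + F))
1/(√(-24108 + t(-79)) - 62230) = 1/(√(-24108 + 3*(55 - 79)/(64 - 79)) - 62230) = 1/(√(-24108 + 3*(-24)/(-15)) - 62230) = 1/(√(-24108 + 3*(-1/15)*(-24)) - 62230) = 1/(√(-24108 + 24/5) - 62230) = 1/(√(-120516/5) - 62230) = 1/(22*I*√1245/5 - 62230) = 1/(-62230 + 22*I*√1245/5)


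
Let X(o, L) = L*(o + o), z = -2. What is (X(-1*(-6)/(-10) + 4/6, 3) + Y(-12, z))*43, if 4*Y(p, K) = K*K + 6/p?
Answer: 2193/40 ≈ 54.825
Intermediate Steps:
Y(p, K) = K²/4 + 3/(2*p) (Y(p, K) = (K*K + 6/p)/4 = (K² + 6/p)/4 = K²/4 + 3/(2*p))
X(o, L) = 2*L*o (X(o, L) = L*(2*o) = 2*L*o)
(X(-1*(-6)/(-10) + 4/6, 3) + Y(-12, z))*43 = (2*3*(-1*(-6)/(-10) + 4/6) + (¼)*(6 - 12*(-2)²)/(-12))*43 = (2*3*(6*(-⅒) + 4*(⅙)) + (¼)*(-1/12)*(6 - 12*4))*43 = (2*3*(-⅗ + ⅔) + (¼)*(-1/12)*(6 - 48))*43 = (2*3*(1/15) + (¼)*(-1/12)*(-42))*43 = (⅖ + 7/8)*43 = (51/40)*43 = 2193/40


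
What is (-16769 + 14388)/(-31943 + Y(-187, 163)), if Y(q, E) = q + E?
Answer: 2381/31967 ≈ 0.074483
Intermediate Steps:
Y(q, E) = E + q
(-16769 + 14388)/(-31943 + Y(-187, 163)) = (-16769 + 14388)/(-31943 + (163 - 187)) = -2381/(-31943 - 24) = -2381/(-31967) = -2381*(-1/31967) = 2381/31967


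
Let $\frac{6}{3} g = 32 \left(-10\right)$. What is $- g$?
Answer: $160$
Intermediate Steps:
$g = -160$ ($g = \frac{32 \left(-10\right)}{2} = \frac{1}{2} \left(-320\right) = -160$)
$- g = \left(-1\right) \left(-160\right) = 160$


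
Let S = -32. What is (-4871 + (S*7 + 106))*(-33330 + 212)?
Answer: 165225702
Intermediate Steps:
(-4871 + (S*7 + 106))*(-33330 + 212) = (-4871 + (-32*7 + 106))*(-33330 + 212) = (-4871 + (-224 + 106))*(-33118) = (-4871 - 118)*(-33118) = -4989*(-33118) = 165225702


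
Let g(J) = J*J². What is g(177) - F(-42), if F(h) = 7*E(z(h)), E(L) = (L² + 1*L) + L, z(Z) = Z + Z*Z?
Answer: -15235863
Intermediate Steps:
z(Z) = Z + Z²
E(L) = L² + 2*L (E(L) = (L² + L) + L = (L + L²) + L = L² + 2*L)
F(h) = 7*h*(1 + h)*(2 + h*(1 + h)) (F(h) = 7*((h*(1 + h))*(2 + h*(1 + h))) = 7*(h*(1 + h)*(2 + h*(1 + h))) = 7*h*(1 + h)*(2 + h*(1 + h)))
g(J) = J³
g(177) - F(-42) = 177³ - 7*(-42)*(1 - 42)*(2 - 42*(1 - 42)) = 5545233 - 7*(-42)*(-41)*(2 - 42*(-41)) = 5545233 - 7*(-42)*(-41)*(2 + 1722) = 5545233 - 7*(-42)*(-41)*1724 = 5545233 - 1*20781096 = 5545233 - 20781096 = -15235863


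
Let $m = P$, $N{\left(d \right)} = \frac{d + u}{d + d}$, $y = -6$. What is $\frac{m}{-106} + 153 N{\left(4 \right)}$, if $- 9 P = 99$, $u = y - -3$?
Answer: $\frac{8153}{424} \approx 19.229$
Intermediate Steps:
$u = -3$ ($u = -6 - -3 = -6 + 3 = -3$)
$P = -11$ ($P = \left(- \frac{1}{9}\right) 99 = -11$)
$N{\left(d \right)} = \frac{-3 + d}{2 d}$ ($N{\left(d \right)} = \frac{d - 3}{d + d} = \frac{-3 + d}{2 d}$)
$m = -11$
$\frac{m}{-106} + 153 N{\left(4 \right)} = - \frac{11}{-106} + 153 \frac{-3 + 4}{2 \cdot 4} = \left(-11\right) \left(- \frac{1}{106}\right) + 153 \cdot \frac{1}{2} \cdot \frac{1}{4} \cdot 1 = \frac{11}{106} + 153 \cdot \frac{1}{8} = \frac{11}{106} + \frac{153}{8} = \frac{8153}{424}$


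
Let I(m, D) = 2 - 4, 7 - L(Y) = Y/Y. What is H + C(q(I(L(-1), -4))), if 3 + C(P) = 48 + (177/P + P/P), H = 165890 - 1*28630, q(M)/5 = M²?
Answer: 2746297/20 ≈ 1.3731e+5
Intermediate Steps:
L(Y) = 6 (L(Y) = 7 - Y/Y = 7 - 1*1 = 7 - 1 = 6)
I(m, D) = -2
q(M) = 5*M²
H = 137260 (H = 165890 - 28630 = 137260)
C(P) = 46 + 177/P (C(P) = -3 + (48 + (177/P + P/P)) = -3 + (48 + (177/P + 1)) = -3 + (48 + (1 + 177/P)) = -3 + (49 + 177/P) = 46 + 177/P)
H + C(q(I(L(-1), -4))) = 137260 + (46 + 177/((5*(-2)²))) = 137260 + (46 + 177/((5*4))) = 137260 + (46 + 177/20) = 137260 + 1097/20 = 2746297/20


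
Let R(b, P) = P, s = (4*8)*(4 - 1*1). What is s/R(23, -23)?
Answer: -96/23 ≈ -4.1739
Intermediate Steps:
s = 96 (s = 32*(4 - 1) = 32*3 = 96)
s/R(23, -23) = 96/(-23) = 96*(-1/23) = -96/23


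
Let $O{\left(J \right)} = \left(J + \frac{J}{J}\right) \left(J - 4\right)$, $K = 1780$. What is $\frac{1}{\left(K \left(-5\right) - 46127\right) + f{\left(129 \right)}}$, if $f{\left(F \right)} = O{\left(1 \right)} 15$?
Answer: $- \frac{1}{55117} \approx -1.8143 \cdot 10^{-5}$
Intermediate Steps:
$O{\left(J \right)} = \left(1 + J\right) \left(-4 + J\right)$ ($O{\left(J \right)} = \left(J + 1\right) \left(-4 + J\right) = \left(1 + J\right) \left(-4 + J\right)$)
$f{\left(F \right)} = -90$ ($f{\left(F \right)} = \left(-4 + 1^{2} - 3\right) 15 = \left(-4 + 1 - 3\right) 15 = \left(-6\right) 15 = -90$)
$\frac{1}{\left(K \left(-5\right) - 46127\right) + f{\left(129 \right)}} = \frac{1}{\left(1780 \left(-5\right) - 46127\right) - 90} = \frac{1}{\left(-8900 - 46127\right) - 90} = \frac{1}{-55027 - 90} = \frac{1}{-55117} = - \frac{1}{55117}$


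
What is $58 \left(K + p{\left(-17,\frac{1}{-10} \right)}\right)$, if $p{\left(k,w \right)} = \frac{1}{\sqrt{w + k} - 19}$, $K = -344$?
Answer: $- \frac{3971028}{199} - \frac{174 i \sqrt{190}}{3781} \approx -19955.0 - 0.63434 i$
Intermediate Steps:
$p{\left(k,w \right)} = \frac{1}{-19 + \sqrt{k + w}}$ ($p{\left(k,w \right)} = \frac{1}{\sqrt{k + w} - 19} = \frac{1}{-19 + \sqrt{k + w}}$)
$58 \left(K + p{\left(-17,\frac{1}{-10} \right)}\right) = 58 \left(-344 + \frac{1}{-19 + \sqrt{-17 + \frac{1}{-10}}}\right) = 58 \left(-344 + \frac{1}{-19 + \sqrt{-17 - \frac{1}{10}}}\right) = 58 \left(-344 + \frac{1}{-19 + \sqrt{- \frac{171}{10}}}\right) = 58 \left(-344 + \frac{1}{-19 + \frac{3 i \sqrt{190}}{10}}\right) = -19952 + \frac{58}{-19 + \frac{3 i \sqrt{190}}{10}}$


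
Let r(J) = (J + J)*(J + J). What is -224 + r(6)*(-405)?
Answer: -58544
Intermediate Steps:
r(J) = 4*J**2 (r(J) = (2*J)*(2*J) = 4*J**2)
-224 + r(6)*(-405) = -224 + (4*6**2)*(-405) = -224 + (4*36)*(-405) = -224 + 144*(-405) = -224 - 58320 = -58544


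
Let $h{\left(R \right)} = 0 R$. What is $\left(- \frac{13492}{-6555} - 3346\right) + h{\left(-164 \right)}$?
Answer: $- \frac{21919538}{6555} \approx -3343.9$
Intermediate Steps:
$h{\left(R \right)} = 0$
$\left(- \frac{13492}{-6555} - 3346\right) + h{\left(-164 \right)} = \left(- \frac{13492}{-6555} - 3346\right) + 0 = \left(\left(-13492\right) \left(- \frac{1}{6555}\right) - 3346\right) + 0 = \left(\frac{13492}{6555} - 3346\right) + 0 = - \frac{21919538}{6555} + 0 = - \frac{21919538}{6555}$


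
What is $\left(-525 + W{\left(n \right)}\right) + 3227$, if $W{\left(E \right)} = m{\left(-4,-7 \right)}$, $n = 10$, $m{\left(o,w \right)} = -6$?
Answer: $2696$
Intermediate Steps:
$W{\left(E \right)} = -6$
$\left(-525 + W{\left(n \right)}\right) + 3227 = \left(-525 - 6\right) + 3227 = -531 + 3227 = 2696$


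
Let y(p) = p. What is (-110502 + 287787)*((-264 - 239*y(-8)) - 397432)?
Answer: -70166566440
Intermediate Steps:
(-110502 + 287787)*((-264 - 239*y(-8)) - 397432) = (-110502 + 287787)*((-264 - 239*(-8)) - 397432) = 177285*((-264 + 1912) - 397432) = 177285*(1648 - 397432) = 177285*(-395784) = -70166566440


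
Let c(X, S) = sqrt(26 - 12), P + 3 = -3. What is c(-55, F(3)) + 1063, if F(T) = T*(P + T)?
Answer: 1063 + sqrt(14) ≈ 1066.7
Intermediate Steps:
P = -6 (P = -3 - 3 = -6)
F(T) = T*(-6 + T)
c(X, S) = sqrt(14)
c(-55, F(3)) + 1063 = sqrt(14) + 1063 = 1063 + sqrt(14)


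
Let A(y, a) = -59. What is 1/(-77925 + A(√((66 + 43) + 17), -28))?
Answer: -1/77984 ≈ -1.2823e-5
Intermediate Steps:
1/(-77925 + A(√((66 + 43) + 17), -28)) = 1/(-77925 - 59) = 1/(-77984) = -1/77984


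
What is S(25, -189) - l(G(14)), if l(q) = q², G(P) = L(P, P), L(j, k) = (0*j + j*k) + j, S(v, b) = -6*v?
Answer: -44250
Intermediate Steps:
L(j, k) = j + j*k (L(j, k) = (0 + j*k) + j = j*k + j = j + j*k)
G(P) = P*(1 + P)
S(25, -189) - l(G(14)) = -6*25 - (14*(1 + 14))² = -150 - (14*15)² = -150 - 1*210² = -150 - 1*44100 = -150 - 44100 = -44250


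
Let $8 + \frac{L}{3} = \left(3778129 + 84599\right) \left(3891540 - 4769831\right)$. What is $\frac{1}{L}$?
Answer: $- \frac{1}{10177797713568} \approx -9.8253 \cdot 10^{-14}$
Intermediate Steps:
$L = -10177797713568$ ($L = -24 + 3 \left(3778129 + 84599\right) \left(3891540 - 4769831\right) = -24 + 3 \cdot 3862728 \left(-878291\right) = -24 + 3 \left(-3392599237848\right) = -24 - 10177797713544 = -10177797713568$)
$\frac{1}{L} = \frac{1}{-10177797713568} = - \frac{1}{10177797713568}$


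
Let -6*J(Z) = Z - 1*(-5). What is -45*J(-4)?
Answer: 15/2 ≈ 7.5000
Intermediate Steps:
J(Z) = -⅚ - Z/6 (J(Z) = -(Z - 1*(-5))/6 = -(Z + 5)/6 = -(5 + Z)/6 = -⅚ - Z/6)
-45*J(-4) = -45*(-⅚ - ⅙*(-4)) = -45*(-⅚ + ⅔) = -45*(-⅙) = 15/2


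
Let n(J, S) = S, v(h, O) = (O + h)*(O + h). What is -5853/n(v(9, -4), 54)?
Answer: -1951/18 ≈ -108.39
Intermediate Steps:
v(h, O) = (O + h)**2
-5853/n(v(9, -4), 54) = -5853/54 = -5853*1/54 = -1951/18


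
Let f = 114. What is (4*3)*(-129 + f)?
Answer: -180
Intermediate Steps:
(4*3)*(-129 + f) = (4*3)*(-129 + 114) = 12*(-15) = -180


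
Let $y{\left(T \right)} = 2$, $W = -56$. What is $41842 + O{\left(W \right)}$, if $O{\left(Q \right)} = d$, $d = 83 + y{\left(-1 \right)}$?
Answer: $41927$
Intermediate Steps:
$d = 85$ ($d = 83 + 2 = 85$)
$O{\left(Q \right)} = 85$
$41842 + O{\left(W \right)} = 41842 + 85 = 41927$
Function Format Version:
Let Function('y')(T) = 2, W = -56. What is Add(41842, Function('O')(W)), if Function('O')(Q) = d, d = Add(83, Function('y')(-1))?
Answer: 41927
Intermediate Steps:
d = 85 (d = Add(83, 2) = 85)
Function('O')(Q) = 85
Add(41842, Function('O')(W)) = Add(41842, 85) = 41927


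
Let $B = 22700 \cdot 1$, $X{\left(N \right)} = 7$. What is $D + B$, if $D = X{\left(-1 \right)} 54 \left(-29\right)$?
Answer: $11738$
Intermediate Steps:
$B = 22700$
$D = -10962$ ($D = 7 \cdot 54 \left(-29\right) = 378 \left(-29\right) = -10962$)
$D + B = -10962 + 22700 = 11738$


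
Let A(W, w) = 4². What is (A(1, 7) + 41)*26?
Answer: 1482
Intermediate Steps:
A(W, w) = 16
(A(1, 7) + 41)*26 = (16 + 41)*26 = 57*26 = 1482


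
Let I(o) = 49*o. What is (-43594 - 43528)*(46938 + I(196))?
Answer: -4926052124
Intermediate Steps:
(-43594 - 43528)*(46938 + I(196)) = (-43594 - 43528)*(46938 + 49*196) = -87122*(46938 + 9604) = -87122*56542 = -4926052124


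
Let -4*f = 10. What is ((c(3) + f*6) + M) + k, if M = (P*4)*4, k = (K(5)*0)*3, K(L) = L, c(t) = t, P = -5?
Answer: -92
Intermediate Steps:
f = -5/2 (f = -¼*10 = -5/2 ≈ -2.5000)
k = 0 (k = (5*0)*3 = 0*3 = 0)
M = -80 (M = -5*4*4 = -20*4 = -80)
((c(3) + f*6) + M) + k = ((3 - 5/2*6) - 80) + 0 = ((3 - 15) - 80) + 0 = (-12 - 80) + 0 = -92 + 0 = -92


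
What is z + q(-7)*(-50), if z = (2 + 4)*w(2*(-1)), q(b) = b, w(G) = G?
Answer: 338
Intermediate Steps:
z = -12 (z = (2 + 4)*(2*(-1)) = 6*(-2) = -12)
z + q(-7)*(-50) = -12 - 7*(-50) = -12 + 350 = 338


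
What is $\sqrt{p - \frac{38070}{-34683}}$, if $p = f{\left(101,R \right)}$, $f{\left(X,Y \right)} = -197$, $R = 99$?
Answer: $\frac{i \sqrt{26183664947}}{11561} \approx 13.997 i$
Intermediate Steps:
$p = -197$
$\sqrt{p - \frac{38070}{-34683}} = \sqrt{-197 - \frac{38070}{-34683}} = \sqrt{-197 - - \frac{12690}{11561}} = \sqrt{-197 + \frac{12690}{11561}} = \sqrt{- \frac{2264827}{11561}} = \frac{i \sqrt{26183664947}}{11561}$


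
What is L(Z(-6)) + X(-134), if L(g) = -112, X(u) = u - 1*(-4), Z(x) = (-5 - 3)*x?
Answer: -242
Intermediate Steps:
Z(x) = -8*x
X(u) = 4 + u (X(u) = u + 4 = 4 + u)
L(Z(-6)) + X(-134) = -112 + (4 - 134) = -112 - 130 = -242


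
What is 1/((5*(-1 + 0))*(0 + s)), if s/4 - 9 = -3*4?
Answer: 1/60 ≈ 0.016667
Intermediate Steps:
s = -12 (s = 36 + 4*(-3*4) = 36 + 4*(-12) = 36 - 48 = -12)
1/((5*(-1 + 0))*(0 + s)) = 1/((5*(-1 + 0))*(0 - 12)) = 1/((5*(-1))*(-12)) = 1/(-5*(-12)) = 1/60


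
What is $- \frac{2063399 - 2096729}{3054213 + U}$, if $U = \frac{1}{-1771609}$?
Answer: $\frac{29523863985}{2705435619358} \approx 0.010913$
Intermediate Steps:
$U = - \frac{1}{1771609} \approx -5.6446 \cdot 10^{-7}$
$- \frac{2063399 - 2096729}{3054213 + U} = - \frac{2063399 - 2096729}{3054213 - \frac{1}{1771609}} = - \frac{-33330}{\frac{5410871238716}{1771609}} = - \frac{\left(-33330\right) 1771609}{5410871238716} = \left(-1\right) \left(- \frac{29523863985}{2705435619358}\right) = \frac{29523863985}{2705435619358}$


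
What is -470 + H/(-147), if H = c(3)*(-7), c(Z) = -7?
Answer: -1411/3 ≈ -470.33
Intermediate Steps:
H = 49 (H = -7*(-7) = 49)
-470 + H/(-147) = -470 + 49/(-147) = -470 - 1/147*49 = -470 - ⅓ = -1411/3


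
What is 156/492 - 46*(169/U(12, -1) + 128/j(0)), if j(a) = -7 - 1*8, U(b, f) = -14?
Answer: 4081726/4305 ≈ 948.14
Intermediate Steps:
j(a) = -15 (j(a) = -7 - 8 = -15)
156/492 - 46*(169/U(12, -1) + 128/j(0)) = 156/492 - 46*(169/(-14) + 128/(-15)) = 156*(1/492) - 46*(169*(-1/14) + 128*(-1/15)) = 13/41 - 46*(-169/14 - 128/15) = 13/41 - 46*(-4327/210) = 13/41 + 99521/105 = 4081726/4305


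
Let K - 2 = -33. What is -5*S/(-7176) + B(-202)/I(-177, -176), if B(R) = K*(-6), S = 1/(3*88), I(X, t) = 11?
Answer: 32033669/1894464 ≈ 16.909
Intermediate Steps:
K = -31 (K = 2 - 33 = -31)
S = 1/264 ≈ 0.0037879
B(R) = 186 (B(R) = -31*(-6) = 186)
-5*S/(-7176) + B(-202)/I(-177, -176) = -5*1/264/(-7176) + 186/11 = -5/264*(-1/7176) + 186*(1/11) = 5/1894464 + 186/11 = 32033669/1894464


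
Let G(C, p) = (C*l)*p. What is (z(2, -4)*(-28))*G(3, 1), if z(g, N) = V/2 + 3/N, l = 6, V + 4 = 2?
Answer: 882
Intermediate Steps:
V = -2 (V = -4 + 2 = -2)
z(g, N) = -1 + 3/N (z(g, N) = -2/2 + 3/N = -2*1/2 + 3/N = -1 + 3/N)
G(C, p) = 6*C*p (G(C, p) = (C*6)*p = (6*C)*p = 6*C*p)
(z(2, -4)*(-28))*G(3, 1) = (((3 - 1*(-4))/(-4))*(-28))*(6*3*1) = (-(3 + 4)/4*(-28))*18 = (-1/4*7*(-28))*18 = -7/4*(-28)*18 = 49*18 = 882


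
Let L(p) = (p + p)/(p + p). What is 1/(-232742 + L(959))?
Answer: -1/232741 ≈ -4.2966e-6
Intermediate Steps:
L(p) = 1 (L(p) = (2*p)/((2*p)) = (2*p)*(1/(2*p)) = 1)
1/(-232742 + L(959)) = 1/(-232742 + 1) = 1/(-232741) = -1/232741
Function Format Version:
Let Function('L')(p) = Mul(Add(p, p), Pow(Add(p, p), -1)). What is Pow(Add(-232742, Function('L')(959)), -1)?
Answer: Rational(-1, 232741) ≈ -4.2966e-6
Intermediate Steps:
Function('L')(p) = 1 (Function('L')(p) = Mul(Mul(2, p), Pow(Mul(2, p), -1)) = Mul(Mul(2, p), Mul(Rational(1, 2), Pow(p, -1))) = 1)
Pow(Add(-232742, Function('L')(959)), -1) = Pow(Add(-232742, 1), -1) = Pow(-232741, -1) = Rational(-1, 232741)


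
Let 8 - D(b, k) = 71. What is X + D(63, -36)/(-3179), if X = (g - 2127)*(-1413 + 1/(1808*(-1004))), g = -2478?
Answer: 37548661884653631/5770622528 ≈ 6.5069e+6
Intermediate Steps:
D(b, k) = -63 (D(b, k) = 8 - 1*71 = 8 - 71 = -63)
X = 11811469572285/1815232 (X = (-2478 - 2127)*(-1413 + 1/(1808*(-1004))) = -4605*(-1413 + (1/1808)*(-1/1004)) = -4605*(-1413 - 1/1815232) = -4605*(-2564922817/1815232) = 11811469572285/1815232 ≈ 6.5069e+6)
X + D(63, -36)/(-3179) = 11811469572285/1815232 - 63/(-3179) = 11811469572285/1815232 - 63*(-1/3179) = 11811469572285/1815232 + 63/3179 = 37548661884653631/5770622528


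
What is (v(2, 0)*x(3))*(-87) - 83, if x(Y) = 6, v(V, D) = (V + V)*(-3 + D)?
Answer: 6181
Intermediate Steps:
v(V, D) = 2*V*(-3 + D) (v(V, D) = (2*V)*(-3 + D) = 2*V*(-3 + D))
(v(2, 0)*x(3))*(-87) - 83 = ((2*2*(-3 + 0))*6)*(-87) - 83 = ((2*2*(-3))*6)*(-87) - 83 = -12*6*(-87) - 83 = -72*(-87) - 83 = 6264 - 83 = 6181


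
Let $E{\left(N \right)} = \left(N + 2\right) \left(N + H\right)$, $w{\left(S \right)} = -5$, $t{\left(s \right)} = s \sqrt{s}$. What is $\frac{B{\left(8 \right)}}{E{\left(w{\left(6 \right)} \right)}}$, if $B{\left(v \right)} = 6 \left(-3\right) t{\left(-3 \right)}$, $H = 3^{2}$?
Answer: $- \frac{9 i \sqrt{3}}{2} \approx - 7.7942 i$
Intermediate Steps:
$H = 9$
$t{\left(s \right)} = s^{\frac{3}{2}}$
$B{\left(v \right)} = 54 i \sqrt{3}$ ($B{\left(v \right)} = 6 \left(-3\right) \left(-3\right)^{\frac{3}{2}} = - 18 \left(- 3 i \sqrt{3}\right) = 54 i \sqrt{3}$)
$E{\left(N \right)} = \left(2 + N\right) \left(9 + N\right)$ ($E{\left(N \right)} = \left(N + 2\right) \left(N + 9\right) = \left(2 + N\right) \left(9 + N\right)$)
$\frac{B{\left(8 \right)}}{E{\left(w{\left(6 \right)} \right)}} = \frac{54 i \sqrt{3}}{18 + \left(-5\right)^{2} + 11 \left(-5\right)} = \frac{54 i \sqrt{3}}{18 + 25 - 55} = \frac{54 i \sqrt{3}}{-12} = 54 i \sqrt{3} \left(- \frac{1}{12}\right) = - \frac{9 i \sqrt{3}}{2}$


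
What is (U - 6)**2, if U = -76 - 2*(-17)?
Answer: 2304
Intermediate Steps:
U = -42 (U = -76 + 34 = -42)
(U - 6)**2 = (-42 - 6)**2 = (-48)**2 = 2304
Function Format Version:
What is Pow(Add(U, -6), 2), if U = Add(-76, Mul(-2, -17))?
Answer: 2304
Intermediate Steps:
U = -42 (U = Add(-76, 34) = -42)
Pow(Add(U, -6), 2) = Pow(Add(-42, -6), 2) = Pow(-48, 2) = 2304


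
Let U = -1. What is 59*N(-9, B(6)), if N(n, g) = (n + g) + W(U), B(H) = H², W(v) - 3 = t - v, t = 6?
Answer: 2183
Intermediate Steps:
W(v) = 9 - v (W(v) = 3 + (6 - v) = 9 - v)
N(n, g) = 10 + g + n (N(n, g) = (n + g) + (9 - 1*(-1)) = (g + n) + (9 + 1) = (g + n) + 10 = 10 + g + n)
59*N(-9, B(6)) = 59*(10 + 6² - 9) = 59*(10 + 36 - 9) = 59*37 = 2183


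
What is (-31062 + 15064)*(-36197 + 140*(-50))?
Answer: 691065606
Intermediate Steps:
(-31062 + 15064)*(-36197 + 140*(-50)) = -15998*(-36197 - 7000) = -15998*(-43197) = 691065606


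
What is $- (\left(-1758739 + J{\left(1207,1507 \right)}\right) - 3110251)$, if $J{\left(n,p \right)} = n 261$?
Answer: $4553963$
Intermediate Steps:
$J{\left(n,p \right)} = 261 n$
$- (\left(-1758739 + J{\left(1207,1507 \right)}\right) - 3110251) = - (\left(-1758739 + 261 \cdot 1207\right) - 3110251) = - (\left(-1758739 + 315027\right) - 3110251) = - (-1443712 - 3110251) = \left(-1\right) \left(-4553963\right) = 4553963$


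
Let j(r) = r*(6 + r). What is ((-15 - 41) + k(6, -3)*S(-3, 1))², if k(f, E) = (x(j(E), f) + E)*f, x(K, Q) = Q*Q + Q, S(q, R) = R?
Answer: 31684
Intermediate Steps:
x(K, Q) = Q + Q² (x(K, Q) = Q² + Q = Q + Q²)
k(f, E) = f*(E + f*(1 + f)) (k(f, E) = (f*(1 + f) + E)*f = (E + f*(1 + f))*f = f*(E + f*(1 + f)))
((-15 - 41) + k(6, -3)*S(-3, 1))² = ((-15 - 41) + (6*(-3 + 6*(1 + 6)))*1)² = (-56 + (6*(-3 + 6*7))*1)² = (-56 + (6*(-3 + 42))*1)² = (-56 + (6*39)*1)² = (-56 + 234*1)² = (-56 + 234)² = 178² = 31684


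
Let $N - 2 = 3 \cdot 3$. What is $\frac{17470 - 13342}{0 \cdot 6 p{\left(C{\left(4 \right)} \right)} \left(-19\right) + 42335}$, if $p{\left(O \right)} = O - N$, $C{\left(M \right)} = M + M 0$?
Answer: $\frac{4128}{42335} \approx 0.097508$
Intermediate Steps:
$C{\left(M \right)} = M$ ($C{\left(M \right)} = M + 0 = M$)
$N = 11$ ($N = 2 + 3 \cdot 3 = 2 + 9 = 11$)
$p{\left(O \right)} = -11 + O$ ($p{\left(O \right)} = O - 11 = -11 + O$)
$\frac{17470 - 13342}{0 \cdot 6 p{\left(C{\left(4 \right)} \right)} \left(-19\right) + 42335} = \frac{17470 - 13342}{0 \cdot 6 \left(-11 + 4\right) \left(-19\right) + 42335} = \frac{4128}{0 \left(-7\right) \left(-19\right) + 42335} = \frac{4128}{0 \left(-19\right) + 42335} = \frac{4128}{0 + 42335} = \frac{4128}{42335}$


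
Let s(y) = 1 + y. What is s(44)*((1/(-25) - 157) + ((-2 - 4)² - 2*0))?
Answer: -27234/5 ≈ -5446.8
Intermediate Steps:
s(44)*((1/(-25) - 157) + ((-2 - 4)² - 2*0)) = (1 + 44)*((1/(-25) - 157) + ((-2 - 4)² - 2*0)) = 45*((-1/25 - 157) + ((-6)² + 0)) = 45*(-3926/25 + (36 + 0)) = 45*(-3926/25 + 36) = 45*(-3026/25) = -27234/5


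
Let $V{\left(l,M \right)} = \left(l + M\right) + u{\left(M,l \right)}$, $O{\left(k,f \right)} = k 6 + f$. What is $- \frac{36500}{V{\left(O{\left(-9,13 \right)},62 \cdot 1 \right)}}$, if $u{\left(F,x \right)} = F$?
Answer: $- \frac{36500}{83} \approx -439.76$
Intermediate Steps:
$O{\left(k,f \right)} = f + 6 k$ ($O{\left(k,f \right)} = 6 k + f = f + 6 k$)
$V{\left(l,M \right)} = l + 2 M$ ($V{\left(l,M \right)} = \left(l + M\right) + M = \left(M + l\right) + M = l + 2 M$)
$- \frac{36500}{V{\left(O{\left(-9,13 \right)},62 \cdot 1 \right)}} = - \frac{36500}{\left(13 + 6 \left(-9\right)\right) + 2 \cdot 62 \cdot 1} = - \frac{36500}{\left(13 - 54\right) + 2 \cdot 62} = - \frac{36500}{-41 + 124} = - \frac{36500}{83}$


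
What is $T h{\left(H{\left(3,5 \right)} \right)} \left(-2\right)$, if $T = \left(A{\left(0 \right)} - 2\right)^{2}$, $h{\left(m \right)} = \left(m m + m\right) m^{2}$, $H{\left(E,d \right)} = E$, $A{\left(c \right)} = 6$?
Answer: $-3456$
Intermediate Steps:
$h{\left(m \right)} = m^{2} \left(m + m^{2}\right)$ ($h{\left(m \right)} = \left(m^{2} + m\right) m^{2} = \left(m + m^{2}\right) m^{2} = m^{2} \left(m + m^{2}\right)$)
$T = 16$ ($T = \left(6 - 2\right)^{2} = 4^{2} = 16$)
$T h{\left(H{\left(3,5 \right)} \right)} \left(-2\right) = 16 \cdot 3^{3} \left(1 + 3\right) \left(-2\right) = 16 \cdot 27 \cdot 4 \left(-2\right) = 16 \cdot 108 \left(-2\right) = 16 \left(-216\right) = -3456$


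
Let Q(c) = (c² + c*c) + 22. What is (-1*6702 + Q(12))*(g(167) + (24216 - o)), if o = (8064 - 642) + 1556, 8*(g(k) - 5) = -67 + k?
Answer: -97513156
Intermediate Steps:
g(k) = -27/8 + k/8 (g(k) = 5 + (-67 + k)/8 = 5 + (-67/8 + k/8) = -27/8 + k/8)
o = 8978 (o = 7422 + 1556 = 8978)
Q(c) = 22 + 2*c² (Q(c) = (c² + c²) + 22 = 2*c² + 22 = 22 + 2*c²)
(-1*6702 + Q(12))*(g(167) + (24216 - o)) = (-1*6702 + (22 + 2*12²))*((-27/8 + (⅛)*167) + (24216 - 1*8978)) = (-6702 + (22 + 2*144))*((-27/8 + 167/8) + (24216 - 8978)) = (-6702 + (22 + 288))*(35/2 + 15238) = (-6702 + 310)*(30511/2) = -6392*30511/2 = -97513156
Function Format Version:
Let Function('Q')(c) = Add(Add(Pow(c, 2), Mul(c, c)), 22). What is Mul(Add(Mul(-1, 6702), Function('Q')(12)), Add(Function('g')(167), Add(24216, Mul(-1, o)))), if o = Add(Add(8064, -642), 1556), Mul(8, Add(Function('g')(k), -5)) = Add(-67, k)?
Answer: -97513156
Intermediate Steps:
Function('g')(k) = Add(Rational(-27, 8), Mul(Rational(1, 8), k)) (Function('g')(k) = Add(5, Mul(Rational(1, 8), Add(-67, k))) = Add(5, Add(Rational(-67, 8), Mul(Rational(1, 8), k))) = Add(Rational(-27, 8), Mul(Rational(1, 8), k)))
o = 8978 (o = Add(7422, 1556) = 8978)
Function('Q')(c) = Add(22, Mul(2, Pow(c, 2))) (Function('Q')(c) = Add(Add(Pow(c, 2), Pow(c, 2)), 22) = Add(Mul(2, Pow(c, 2)), 22) = Add(22, Mul(2, Pow(c, 2))))
Mul(Add(Mul(-1, 6702), Function('Q')(12)), Add(Function('g')(167), Add(24216, Mul(-1, o)))) = Mul(Add(Mul(-1, 6702), Add(22, Mul(2, Pow(12, 2)))), Add(Add(Rational(-27, 8), Mul(Rational(1, 8), 167)), Add(24216, Mul(-1, 8978)))) = Mul(Add(-6702, Add(22, Mul(2, 144))), Add(Add(Rational(-27, 8), Rational(167, 8)), Add(24216, -8978))) = Mul(Add(-6702, Add(22, 288)), Add(Rational(35, 2), 15238)) = Mul(Add(-6702, 310), Rational(30511, 2)) = Mul(-6392, Rational(30511, 2)) = -97513156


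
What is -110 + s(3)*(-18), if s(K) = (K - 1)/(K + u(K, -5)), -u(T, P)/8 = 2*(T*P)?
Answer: -2974/27 ≈ -110.15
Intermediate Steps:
u(T, P) = -16*P*T (u(T, P) = -16*T*P = -16*P*T)
s(K) = (-1 + K)/(81*K) (s(K) = (K - 1)/(K - 16*(-5)*K) = (-1 + K)/(K + 80*K) = (-1 + K)/((81*K)) = (-1 + K)*(1/(81*K)) = (-1 + K)/(81*K))
-110 + s(3)*(-18) = -110 + ((1/81)*(-1 + 3)/3)*(-18) = -110 + ((1/81)*(⅓)*2)*(-18) = -110 + (2/243)*(-18) = -110 - 4/27 = -2974/27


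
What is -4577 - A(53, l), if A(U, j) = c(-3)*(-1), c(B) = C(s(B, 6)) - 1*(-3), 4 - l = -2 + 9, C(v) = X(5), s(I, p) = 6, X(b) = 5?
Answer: -4569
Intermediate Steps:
C(v) = 5
l = -3 (l = 4 - (-2 + 9) = 4 - 1*7 = 4 - 7 = -3)
c(B) = 8 (c(B) = 5 - 1*(-3) = 5 + 3 = 8)
A(U, j) = -8 (A(U, j) = 8*(-1) = -8)
-4577 - A(53, l) = -4577 - 1*(-8) = -4577 + 8 = -4569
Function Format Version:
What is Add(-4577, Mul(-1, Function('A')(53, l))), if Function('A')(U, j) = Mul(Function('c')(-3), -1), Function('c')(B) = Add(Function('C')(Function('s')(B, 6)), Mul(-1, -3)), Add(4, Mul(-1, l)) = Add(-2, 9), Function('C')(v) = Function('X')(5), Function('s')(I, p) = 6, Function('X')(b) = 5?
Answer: -4569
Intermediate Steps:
Function('C')(v) = 5
l = -3 (l = Add(4, Mul(-1, Add(-2, 9))) = Add(4, Mul(-1, 7)) = Add(4, -7) = -3)
Function('c')(B) = 8 (Function('c')(B) = Add(5, Mul(-1, -3)) = Add(5, 3) = 8)
Function('A')(U, j) = -8 (Function('A')(U, j) = Mul(8, -1) = -8)
Add(-4577, Mul(-1, Function('A')(53, l))) = Add(-4577, Mul(-1, -8)) = Add(-4577, 8) = -4569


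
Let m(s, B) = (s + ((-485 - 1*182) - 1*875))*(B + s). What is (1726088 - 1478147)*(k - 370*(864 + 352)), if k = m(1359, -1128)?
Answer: -122034824613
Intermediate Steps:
m(s, B) = (-1542 + s)*(B + s) (m(s, B) = (s + ((-485 - 182) - 875))*(B + s) = (s + (-667 - 875))*(B + s) = (s - 1542)*(B + s) = (-1542 + s)*(B + s))
k = -42273 (k = 1359² - 1542*(-1128) - 1542*1359 - 1128*1359 = 1846881 + 1739376 - 2095578 - 1532952 = -42273)
(1726088 - 1478147)*(k - 370*(864 + 352)) = (1726088 - 1478147)*(-42273 - 370*(864 + 352)) = 247941*(-42273 - 370*1216) = 247941*(-42273 - 449920) = 247941*(-492193) = -122034824613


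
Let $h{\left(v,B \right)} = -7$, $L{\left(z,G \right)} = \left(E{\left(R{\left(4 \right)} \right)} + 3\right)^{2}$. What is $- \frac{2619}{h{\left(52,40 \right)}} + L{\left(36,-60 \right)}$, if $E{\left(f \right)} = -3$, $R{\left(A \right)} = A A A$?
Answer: $\frac{2619}{7} \approx 374.14$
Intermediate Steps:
$R{\left(A \right)} = A^{3}$ ($R{\left(A \right)} = A^{2} A = A^{3}$)
$L{\left(z,G \right)} = 0$ ($L{\left(z,G \right)} = \left(-3 + 3\right)^{2} = 0^{2} = 0$)
$- \frac{2619}{h{\left(52,40 \right)}} + L{\left(36,-60 \right)} = - \frac{2619}{-7} + 0 = \left(-2619\right) \left(- \frac{1}{7}\right) + 0 = \frac{2619}{7} + 0 = \frac{2619}{7}$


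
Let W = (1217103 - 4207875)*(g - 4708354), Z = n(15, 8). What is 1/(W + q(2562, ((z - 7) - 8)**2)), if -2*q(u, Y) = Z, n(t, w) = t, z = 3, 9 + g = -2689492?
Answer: 2/44250595188105 ≈ 4.5197e-14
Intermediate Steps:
g = -2689501 (g = -9 - 2689492 = -2689501)
Z = 15
W = 22125297594060 (W = (1217103 - 4207875)*(-2689501 - 4708354) = -2990772*(-7397855) = 22125297594060)
q(u, Y) = -15/2 (q(u, Y) = -1/2*15 = -15/2)
1/(W + q(2562, ((z - 7) - 8)**2)) = 1/(22125297594060 - 15/2) = 1/(44250595188105/2) = 2/44250595188105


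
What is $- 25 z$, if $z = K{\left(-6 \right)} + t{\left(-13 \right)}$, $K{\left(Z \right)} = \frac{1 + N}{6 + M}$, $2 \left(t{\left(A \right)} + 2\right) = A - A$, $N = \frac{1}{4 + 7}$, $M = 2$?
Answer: $\frac{1025}{22} \approx 46.591$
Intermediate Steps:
$N = \frac{1}{11} \approx 0.090909$
$t{\left(A \right)} = -2$ ($t{\left(A \right)} = -2 + \frac{A - A}{2} = -2 + \frac{1}{2} \cdot 0 = -2 + 0 = -2$)
$K{\left(Z \right)} = \frac{3}{22}$ ($K{\left(Z \right)} = \frac{1 + \frac{1}{11}}{6 + 2} = \frac{12}{11 \cdot 8} = \frac{12}{11} \cdot \frac{1}{8} = \frac{3}{22}$)
$z = - \frac{41}{22}$ ($z = \frac{3}{22} - 2 = - \frac{41}{22} \approx -1.8636$)
$- 25 z = \left(-25\right) \left(- \frac{41}{22}\right) = \frac{1025}{22}$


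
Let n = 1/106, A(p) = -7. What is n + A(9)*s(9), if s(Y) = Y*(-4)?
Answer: 26713/106 ≈ 252.01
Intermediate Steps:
s(Y) = -4*Y
n = 1/106 ≈ 0.0094340
n + A(9)*s(9) = 1/106 - (-28)*9 = 1/106 - 7*(-36) = 1/106 + 252 = 26713/106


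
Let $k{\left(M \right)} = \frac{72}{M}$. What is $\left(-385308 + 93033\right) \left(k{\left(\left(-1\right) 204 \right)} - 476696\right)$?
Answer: $\frac{2368549251450}{17} \approx 1.3933 \cdot 10^{11}$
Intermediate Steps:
$\left(-385308 + 93033\right) \left(k{\left(\left(-1\right) 204 \right)} - 476696\right) = \left(-385308 + 93033\right) \left(\frac{72}{\left(-1\right) 204} - 476696\right) = - 292275 \left(\frac{72}{-204} - 476696\right) = - 292275 \left(72 \left(- \frac{1}{204}\right) - 476696\right) = - 292275 \left(- \frac{6}{17} - 476696\right) = \left(-292275\right) \left(- \frac{8103838}{17}\right) = \frac{2368549251450}{17}$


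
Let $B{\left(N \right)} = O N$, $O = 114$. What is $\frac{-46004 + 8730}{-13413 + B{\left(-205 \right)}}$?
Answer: $\frac{37274}{36783} \approx 1.0133$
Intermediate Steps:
$B{\left(N \right)} = 114 N$
$\frac{-46004 + 8730}{-13413 + B{\left(-205 \right)}} = \frac{-46004 + 8730}{-13413 + 114 \left(-205\right)} = - \frac{37274}{-13413 - 23370} = - \frac{37274}{-36783} = \left(-37274\right) \left(- \frac{1}{36783}\right) = \frac{37274}{36783}$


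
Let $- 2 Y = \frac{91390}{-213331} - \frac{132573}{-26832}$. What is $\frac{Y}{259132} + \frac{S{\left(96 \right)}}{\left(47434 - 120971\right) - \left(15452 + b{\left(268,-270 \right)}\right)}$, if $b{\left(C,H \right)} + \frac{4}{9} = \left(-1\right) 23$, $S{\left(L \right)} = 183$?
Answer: $- \frac{817776883801806501}{395886973034236661120} \approx -0.0020657$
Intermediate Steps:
$b{\left(C,H \right)} = - \frac{211}{9}$ ($b{\left(C,H \right)} = - \frac{4}{9} - 23 = - \frac{211}{9}$)
$Y = - \frac{8609918061}{3816064928}$ ($Y = - \frac{\frac{91390}{-213331} - \frac{132573}{-26832}}{2} = - \frac{91390 \left(- \frac{1}{213331}\right) - - \frac{44191}{8944}}{2} = - \frac{- \frac{91390}{213331} + \frac{44191}{8944}}{2} = \left(- \frac{1}{2}\right) \frac{8609918061}{1908032464} = - \frac{8609918061}{3816064928} \approx -2.2562$)
$\frac{Y}{259132} + \frac{S{\left(96 \right)}}{\left(47434 - 120971\right) - \left(15452 + b{\left(268,-270 \right)}\right)} = - \frac{8609918061}{3816064928 \cdot 259132} + \frac{183}{\left(47434 - 120971\right) - \frac{138857}{9}} = \left(- \frac{8609918061}{3816064928}\right) \frac{1}{259132} + \frac{183}{-73537 + \left(-15452 + \frac{211}{9}\right)} = - \frac{8609918061}{988864536922496} + \frac{183}{-73537 - \frac{138857}{9}} = - \frac{8609918061}{988864536922496} + \frac{183}{- \frac{800690}{9}} = - \frac{8609918061}{988864536922496} + 183 \left(- \frac{9}{800690}\right) = - \frac{8609918061}{988864536922496} - \frac{1647}{800690} = - \frac{817776883801806501}{395886973034236661120}$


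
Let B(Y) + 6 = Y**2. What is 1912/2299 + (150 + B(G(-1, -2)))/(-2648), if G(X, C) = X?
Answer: 4729621/6087752 ≈ 0.77691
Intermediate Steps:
B(Y) = -6 + Y**2
1912/2299 + (150 + B(G(-1, -2)))/(-2648) = 1912/2299 + (150 + (-6 + (-1)**2))/(-2648) = 1912*(1/2299) + (150 + (-6 + 1))*(-1/2648) = 1912/2299 + (150 - 5)*(-1/2648) = 1912/2299 + 145*(-1/2648) = 1912/2299 - 145/2648 = 4729621/6087752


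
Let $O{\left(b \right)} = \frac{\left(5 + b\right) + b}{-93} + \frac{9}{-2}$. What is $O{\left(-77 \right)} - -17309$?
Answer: $\frac{3218935}{186} \approx 17306.0$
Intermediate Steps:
$O{\left(b \right)} = - \frac{847}{186} - \frac{2 b}{93}$ ($O{\left(b \right)} = \left(5 + 2 b\right) \left(- \frac{1}{93}\right) + 9 \left(- \frac{1}{2}\right) = \left(- \frac{5}{93} - \frac{2 b}{93}\right) - \frac{9}{2} = - \frac{847}{186} - \frac{2 b}{93}$)
$O{\left(-77 \right)} - -17309 = \left(- \frac{847}{186} - - \frac{154}{93}\right) - -17309 = \left(- \frac{847}{186} + \frac{154}{93}\right) + 17309 = - \frac{539}{186} + 17309 = \frac{3218935}{186}$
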